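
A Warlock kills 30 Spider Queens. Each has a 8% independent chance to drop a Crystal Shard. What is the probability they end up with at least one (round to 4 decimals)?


P(at least one) = 1 - P(none) = 1 - (1-p)^n
p = 8/100 = 0.08
1 - p = 0.92
(1 - p)^30 = 0.92^30 = 0.081966
P(at least one) = 1 - 0.081966 = 0.9180

0.9180


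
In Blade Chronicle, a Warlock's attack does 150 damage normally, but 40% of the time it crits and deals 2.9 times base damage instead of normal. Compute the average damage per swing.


E[dmg] = base * (1 + crit_chance * (crit_mult - 1))
cc as decimal = 40/100 = 0.4
cm - 1 = 2.9 - 1 = 1.9
Bonus factor = 0.4 * 1.9 = 0.76
Total multiplier = 1 + 0.76 = 1.76
Expected damage = 150 * 1.76 = 264.00

264.00 damage


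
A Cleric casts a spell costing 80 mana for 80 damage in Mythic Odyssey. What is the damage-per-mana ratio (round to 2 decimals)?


Efficiency = damage / mana
= 80 / 80
= 1.00

1.00 dmg/mana


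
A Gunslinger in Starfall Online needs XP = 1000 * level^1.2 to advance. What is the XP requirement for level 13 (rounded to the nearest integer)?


XP = 1000 * level^1.2
Substitute level = 13:
XP = 1000 * 13^1.2
= 1000 * 21.7136
= 21714

21714 XP


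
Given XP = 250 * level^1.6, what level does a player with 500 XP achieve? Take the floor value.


XP = 250 * level^1.6, so level = (XP / 250)^(1/1.6)
= (500 / 250)^(1/1.6)
= 2.0^0.625
= 1.5422
Floor: level = 1

level 1


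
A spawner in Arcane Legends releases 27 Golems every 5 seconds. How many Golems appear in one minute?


Spawns per minute = count * (60 / interval)
= 27 * (60 / 5)
= 27 * 12.0
= 324.0

324.0 per minute


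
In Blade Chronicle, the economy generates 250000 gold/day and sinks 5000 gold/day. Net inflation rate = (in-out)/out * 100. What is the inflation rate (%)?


Net gold = 250000 - 5000 = 245000
Inflation rate = net / sunk * 100 = 245000 / 5000 * 100
= 49.0 * 100
= 4900.00%

4900.00%


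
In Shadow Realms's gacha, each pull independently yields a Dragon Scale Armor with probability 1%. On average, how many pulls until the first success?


Expected pulls for a geometric distribution = 1/p = 100 / rate%
= 100 / 1
= 100.0

100.0 pulls


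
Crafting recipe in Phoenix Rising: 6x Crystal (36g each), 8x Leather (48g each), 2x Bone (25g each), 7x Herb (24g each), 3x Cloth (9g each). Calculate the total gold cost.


Cost breakdown:
  Crystal: 6 * 36 = 216
  Leather: 8 * 48 = 384
  Bone: 2 * 25 = 50
  Herb: 7 * 24 = 168
  Cloth: 3 * 9 = 27
Total = 216 + 384 + 50 + 168 + 27 = 845

845 gold


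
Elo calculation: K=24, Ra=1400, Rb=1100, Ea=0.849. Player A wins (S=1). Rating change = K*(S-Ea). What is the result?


Elo update: delta = K * (S - Ea), where S = 1 (wins)
S - Ea = 1 - 0.849 = 0.151
Rating change = 24 * 0.151
= 3.62

3.62 rating points


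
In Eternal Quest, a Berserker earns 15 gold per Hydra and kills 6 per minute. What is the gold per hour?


Gold per minute = 15 * 6 = 90
Gold per hour = 90 * 60 = 5400

5400 gold/hour


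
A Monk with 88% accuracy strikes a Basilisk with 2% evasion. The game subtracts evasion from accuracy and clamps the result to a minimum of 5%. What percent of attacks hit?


accuracy - evasion = 88 - 2 = 86
Apply floor: max(86, 5) = 86
Hit chance = 86%

86%


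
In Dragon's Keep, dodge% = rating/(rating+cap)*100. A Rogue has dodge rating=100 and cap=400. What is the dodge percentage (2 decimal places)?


dodge% = 100 / (100 + 400) * 100
= 100 / 500 * 100
= 0.2 * 100
= 20.00%

20.00%


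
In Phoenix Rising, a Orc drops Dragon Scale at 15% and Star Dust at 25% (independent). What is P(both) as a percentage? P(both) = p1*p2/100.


For independent events, P(both) = P(A) * P(B)
= 15% * 25%
= 375 / 100 %
= 3.75%

3.75%


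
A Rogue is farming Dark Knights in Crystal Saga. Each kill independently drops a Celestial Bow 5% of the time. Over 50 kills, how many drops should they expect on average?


Expected drops = kills * (drop_rate / 100)
= 50 * (5 / 100)
= 50 * 0.05
= 2.5

2.5 drops


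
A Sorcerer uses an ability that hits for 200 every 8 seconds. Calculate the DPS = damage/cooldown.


DPS = damage / cooldown
= 200 / 8
= 25.00

25.00 DPS


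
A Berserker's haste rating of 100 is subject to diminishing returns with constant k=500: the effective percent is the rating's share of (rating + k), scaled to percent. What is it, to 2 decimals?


effective% = rating / (rating + k) * 100
= 100 / (100 + 500) * 100
= 100 / 600 * 100
= 0.166667 * 100
= 16.67%

16.67%


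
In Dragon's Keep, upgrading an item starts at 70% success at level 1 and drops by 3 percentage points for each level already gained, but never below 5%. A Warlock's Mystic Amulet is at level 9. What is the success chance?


raw_rate = 70 - 3 * (9 - 1)
= 70 - 3 * 8
= 70 - 24
= 46
Apply floor: max(46, 5) = 46%

46%


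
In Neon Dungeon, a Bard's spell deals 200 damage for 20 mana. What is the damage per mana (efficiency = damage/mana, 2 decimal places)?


Efficiency = damage / mana
= 200 / 20
= 10.00

10.00 dmg/mana


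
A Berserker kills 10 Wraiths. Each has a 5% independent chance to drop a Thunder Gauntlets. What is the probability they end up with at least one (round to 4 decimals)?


P(at least one) = 1 - P(none) = 1 - (1-p)^n
p = 5/100 = 0.05
1 - p = 0.95
(1 - p)^10 = 0.95^10 = 0.598737
P(at least one) = 1 - 0.598737 = 0.4013

0.4013


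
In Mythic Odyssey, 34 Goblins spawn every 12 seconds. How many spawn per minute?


Spawns per minute = count * (60 / interval)
= 34 * (60 / 12)
= 34 * 5.0
= 170.0

170.0 per minute


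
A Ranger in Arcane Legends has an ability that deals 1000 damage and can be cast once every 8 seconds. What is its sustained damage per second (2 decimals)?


DPS = damage / cooldown
= 1000 / 8
= 125.00

125.00 DPS


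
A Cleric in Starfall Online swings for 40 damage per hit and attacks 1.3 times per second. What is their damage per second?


DPS = damage * attack_speed
= 40 * 1.3
= 52.0

52.0 DPS


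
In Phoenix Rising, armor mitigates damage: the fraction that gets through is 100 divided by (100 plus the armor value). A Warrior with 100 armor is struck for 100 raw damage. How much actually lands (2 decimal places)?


actual = 100 * 100 / (100 + 100)
= 100 * 100 / 200
= 10000 / 200
= 50.00

50.00 damage


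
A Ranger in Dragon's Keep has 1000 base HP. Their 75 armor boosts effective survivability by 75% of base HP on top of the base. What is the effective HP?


EHP = 1000 * (1 + 75/100)
= 1000 * (1 + 0.75)
= 1000 * 1.75
= 1750.0

1750.0 EHP


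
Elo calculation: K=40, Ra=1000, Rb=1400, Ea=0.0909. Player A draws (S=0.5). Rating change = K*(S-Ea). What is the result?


Elo update: delta = K * (S - Ea), where S = 0.5 (draws)
S - Ea = 0.5 - 0.0909 = 0.4091
Rating change = 40 * 0.4091
= 16.36

16.36 rating points


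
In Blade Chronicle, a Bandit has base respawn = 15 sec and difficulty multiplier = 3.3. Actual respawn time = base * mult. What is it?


Respawn time = base * multiplier
= 15 * 3.3
= 49.5 seconds

49.5 seconds


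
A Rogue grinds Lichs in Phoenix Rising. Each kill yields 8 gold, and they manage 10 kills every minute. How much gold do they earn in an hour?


Gold per minute = 8 * 10 = 80
Gold per hour = 80 * 60 = 4800

4800 gold/hour


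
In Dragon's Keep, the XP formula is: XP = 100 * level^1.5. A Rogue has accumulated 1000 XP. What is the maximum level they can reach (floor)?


XP = 100 * level^1.5, so level = (XP / 100)^(1/1.5)
= (1000 / 100)^(1/1.5)
= 10.0^0.6667
= 4.6416
Floor: level = 4

level 4


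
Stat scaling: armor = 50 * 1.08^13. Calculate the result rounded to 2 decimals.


value = base * growth^level
= 50 * 1.08^13
= 50 * 2.719624
= 135.98

135.98 armor


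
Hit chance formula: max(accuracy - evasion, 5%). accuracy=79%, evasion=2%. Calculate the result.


accuracy - evasion = 79 - 2 = 77
Apply floor: max(77, 5) = 77
Hit chance = 77%

77%


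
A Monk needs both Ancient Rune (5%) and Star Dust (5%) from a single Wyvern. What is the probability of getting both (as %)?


For independent events, P(both) = P(A) * P(B)
= 5% * 5%
= 25 / 100 %
= 0.25%

0.25%


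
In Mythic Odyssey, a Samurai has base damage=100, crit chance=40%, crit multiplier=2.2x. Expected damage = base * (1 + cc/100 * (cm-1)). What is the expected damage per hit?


E[dmg] = base * (1 + crit_chance * (crit_mult - 1))
cc as decimal = 40/100 = 0.4
cm - 1 = 2.2 - 1 = 1.2
Bonus factor = 0.4 * 1.2 = 0.48
Total multiplier = 1 + 0.48 = 1.48
Expected damage = 100 * 1.48 = 148.00

148.00 damage


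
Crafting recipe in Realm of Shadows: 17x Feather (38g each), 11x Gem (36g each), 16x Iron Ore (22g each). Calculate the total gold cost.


Cost breakdown:
  Feather: 17 * 38 = 646
  Gem: 11 * 36 = 396
  Iron Ore: 16 * 22 = 352
Total = 646 + 396 + 352 = 1394

1394 gold


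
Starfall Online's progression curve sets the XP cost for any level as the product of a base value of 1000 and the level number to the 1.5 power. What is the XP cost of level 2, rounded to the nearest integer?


XP = 1000 * level^1.5
Substitute level = 2:
XP = 1000 * 2^1.5
= 1000 * 2.8284
= 2828

2828 XP


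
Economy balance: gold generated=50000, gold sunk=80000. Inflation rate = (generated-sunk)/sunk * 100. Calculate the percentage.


Net gold = 50000 - 80000 = -30000
Inflation rate = net / sunk * 100 = -30000 / 80000 * 100
= -0.375 * 100
= -37.50%

-37.50%


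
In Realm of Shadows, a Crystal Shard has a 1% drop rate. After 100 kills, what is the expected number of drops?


Expected drops = kills * (drop_rate / 100)
= 100 * (1 / 100)
= 100 * 0.01
= 1.0

1.0 drops


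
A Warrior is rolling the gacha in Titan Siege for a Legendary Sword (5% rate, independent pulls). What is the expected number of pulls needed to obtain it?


Expected pulls for a geometric distribution = 1/p = 100 / rate%
= 100 / 5
= 20.0

20.0 pulls


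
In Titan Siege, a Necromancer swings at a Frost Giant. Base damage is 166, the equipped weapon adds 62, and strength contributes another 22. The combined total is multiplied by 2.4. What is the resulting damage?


Sum base + weapon + str = 166 + 62 + 22 = 250
Multiply by 2.4:
250 * 2.4 = 600.0

600.0 damage


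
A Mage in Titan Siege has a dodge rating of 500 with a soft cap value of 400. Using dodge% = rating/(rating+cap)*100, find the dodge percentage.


dodge% = 500 / (500 + 400) * 100
= 500 / 900 * 100
= 0.555556 * 100
= 55.56%

55.56%


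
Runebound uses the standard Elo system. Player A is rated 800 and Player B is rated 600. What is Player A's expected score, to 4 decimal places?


Elo expected score: Ea = 1/(1 + 10^((Rb-Ra)/400))
Rb - Ra = 600 - 800 = -200
(Rb-Ra)/400 = -200/400 = -0.5
10^-0.5 = 0.316228
Ea = 1/(1 + 0.316228) = 1/1.316228 = 0.7597

0.7597


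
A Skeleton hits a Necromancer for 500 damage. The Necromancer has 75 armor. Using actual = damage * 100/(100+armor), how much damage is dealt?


actual = 500 * 100 / (100 + 75)
= 500 * 100 / 175
= 50000 / 175
= 285.71

285.71 damage


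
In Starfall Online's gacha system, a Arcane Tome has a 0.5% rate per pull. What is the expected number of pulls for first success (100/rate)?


Expected pulls for a geometric distribution = 1/p = 100 / rate%
= 100 / 0.5
= 200.0

200.0 pulls


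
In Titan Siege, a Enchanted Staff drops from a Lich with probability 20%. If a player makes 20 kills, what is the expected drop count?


Expected drops = kills * (drop_rate / 100)
= 20 * (20 / 100)
= 20 * 0.2
= 4.0

4.0 drops


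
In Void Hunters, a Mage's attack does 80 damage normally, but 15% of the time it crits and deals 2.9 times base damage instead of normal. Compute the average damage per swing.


E[dmg] = base * (1 + crit_chance * (crit_mult - 1))
cc as decimal = 15/100 = 0.15
cm - 1 = 2.9 - 1 = 1.9
Bonus factor = 0.15 * 1.9 = 0.285
Total multiplier = 1 + 0.285 = 1.285
Expected damage = 80 * 1.285 = 102.80

102.80 damage


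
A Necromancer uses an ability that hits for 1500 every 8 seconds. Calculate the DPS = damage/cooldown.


DPS = damage / cooldown
= 1500 / 8
= 187.50

187.50 DPS


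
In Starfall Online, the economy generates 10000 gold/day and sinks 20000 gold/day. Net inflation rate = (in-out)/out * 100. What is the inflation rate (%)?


Net gold = 10000 - 20000 = -10000
Inflation rate = net / sunk * 100 = -10000 / 20000 * 100
= -0.5 * 100
= -50.00%

-50.00%


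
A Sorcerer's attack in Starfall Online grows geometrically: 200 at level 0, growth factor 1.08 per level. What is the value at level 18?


value = base * growth^level
= 200 * 1.08^18
= 200 * 3.996019
= 799.20

799.20 attack


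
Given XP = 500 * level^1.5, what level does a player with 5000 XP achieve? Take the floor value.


XP = 500 * level^1.5, so level = (XP / 500)^(1/1.5)
= (5000 / 500)^(1/1.5)
= 10.0^0.6667
= 4.6416
Floor: level = 4

level 4


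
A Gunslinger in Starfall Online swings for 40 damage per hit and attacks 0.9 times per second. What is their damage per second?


DPS = damage * attack_speed
= 40 * 0.9
= 36.0

36.0 DPS


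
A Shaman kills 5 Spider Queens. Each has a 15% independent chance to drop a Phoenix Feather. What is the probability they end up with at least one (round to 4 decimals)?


P(at least one) = 1 - P(none) = 1 - (1-p)^n
p = 15/100 = 0.15
1 - p = 0.85
(1 - p)^5 = 0.85^5 = 0.443705
P(at least one) = 1 - 0.443705 = 0.5563

0.5563


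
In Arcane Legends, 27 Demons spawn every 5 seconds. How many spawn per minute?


Spawns per minute = count * (60 / interval)
= 27 * (60 / 5)
= 27 * 12.0
= 324.0

324.0 per minute


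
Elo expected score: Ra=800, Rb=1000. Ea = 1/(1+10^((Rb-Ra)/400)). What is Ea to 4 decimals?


Elo expected score: Ea = 1/(1 + 10^((Rb-Ra)/400))
Rb - Ra = 1000 - 800 = 200
(Rb-Ra)/400 = 200/400 = 0.5
10^0.5 = 3.162278
Ea = 1/(1 + 3.162278) = 1/4.162278 = 0.2403

0.2403


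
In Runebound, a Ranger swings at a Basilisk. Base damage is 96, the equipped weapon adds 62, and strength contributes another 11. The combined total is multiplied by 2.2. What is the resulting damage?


Sum base + weapon + str = 96 + 62 + 11 = 169
Multiply by 2.2:
169 * 2.2 = 371.8

371.8 damage


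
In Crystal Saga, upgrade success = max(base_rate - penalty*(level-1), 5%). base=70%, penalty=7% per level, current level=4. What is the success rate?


raw_rate = 70 - 7 * (4 - 1)
= 70 - 7 * 3
= 70 - 21
= 49
Apply floor: max(49, 5) = 49%

49%


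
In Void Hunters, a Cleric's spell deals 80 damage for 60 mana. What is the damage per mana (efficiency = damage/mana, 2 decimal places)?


Efficiency = damage / mana
= 80 / 60
= 1.33

1.33 dmg/mana


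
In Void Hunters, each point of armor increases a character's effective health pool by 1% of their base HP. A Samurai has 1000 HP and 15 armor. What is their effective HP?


EHP = 1000 * (1 + 15/100)
= 1000 * (1 + 0.15)
= 1000 * 1.15
= 1150.0

1150.0 EHP


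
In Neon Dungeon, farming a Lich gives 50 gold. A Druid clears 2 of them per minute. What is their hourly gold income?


Gold per minute = 50 * 2 = 100
Gold per hour = 100 * 60 = 6000

6000 gold/hour


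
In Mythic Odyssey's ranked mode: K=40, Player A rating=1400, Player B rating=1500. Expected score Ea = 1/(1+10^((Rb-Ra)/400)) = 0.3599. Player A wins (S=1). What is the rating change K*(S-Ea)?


Elo update: delta = K * (S - Ea), where S = 1 (wins)
S - Ea = 1 - 0.3599 = 0.6401
Rating change = 40 * 0.6401
= 25.60

25.60 rating points


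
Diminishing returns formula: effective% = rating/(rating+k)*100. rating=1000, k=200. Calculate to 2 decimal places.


effective% = rating / (rating + k) * 100
= 1000 / (1000 + 200) * 100
= 1000 / 1200 * 100
= 0.833333 * 100
= 83.33%

83.33%


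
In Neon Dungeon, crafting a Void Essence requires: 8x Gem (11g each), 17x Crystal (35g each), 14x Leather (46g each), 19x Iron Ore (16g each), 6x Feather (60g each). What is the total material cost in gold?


Cost breakdown:
  Gem: 8 * 11 = 88
  Crystal: 17 * 35 = 595
  Leather: 14 * 46 = 644
  Iron Ore: 19 * 16 = 304
  Feather: 6 * 60 = 360
Total = 88 + 595 + 644 + 304 + 360 = 1991

1991 gold


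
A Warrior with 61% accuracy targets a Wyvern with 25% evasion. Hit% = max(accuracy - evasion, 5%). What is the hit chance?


accuracy - evasion = 61 - 25 = 36
Apply floor: max(36, 5) = 36
Hit chance = 36%

36%


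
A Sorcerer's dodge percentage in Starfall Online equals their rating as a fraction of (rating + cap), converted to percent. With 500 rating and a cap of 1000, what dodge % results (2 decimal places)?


dodge% = 500 / (500 + 1000) * 100
= 500 / 1500 * 100
= 0.333333 * 100
= 33.33%

33.33%


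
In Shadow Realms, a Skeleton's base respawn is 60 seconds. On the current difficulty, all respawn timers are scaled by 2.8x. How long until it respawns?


Respawn time = base * multiplier
= 60 * 2.8
= 168.0 seconds

168.0 seconds


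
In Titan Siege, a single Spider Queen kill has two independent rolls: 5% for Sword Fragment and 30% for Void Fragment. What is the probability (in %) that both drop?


For independent events, P(both) = P(A) * P(B)
= 5% * 30%
= 150 / 100 %
= 1.5%

1.5%


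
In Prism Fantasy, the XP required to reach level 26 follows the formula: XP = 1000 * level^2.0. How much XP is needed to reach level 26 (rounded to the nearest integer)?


XP = 1000 * level^2.0
Substitute level = 26:
XP = 1000 * 26^2.0
= 1000 * 676.0
= 676000

676000 XP


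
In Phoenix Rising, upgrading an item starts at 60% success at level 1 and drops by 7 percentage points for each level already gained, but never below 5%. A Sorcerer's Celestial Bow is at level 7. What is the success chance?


raw_rate = 60 - 7 * (7 - 1)
= 60 - 7 * 6
= 60 - 42
= 18
Apply floor: max(18, 5) = 18%

18%


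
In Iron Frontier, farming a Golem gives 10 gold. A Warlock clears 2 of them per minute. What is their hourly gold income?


Gold per minute = 10 * 2 = 20
Gold per hour = 20 * 60 = 1200

1200 gold/hour


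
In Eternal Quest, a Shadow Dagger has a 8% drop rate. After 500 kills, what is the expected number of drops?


Expected drops = kills * (drop_rate / 100)
= 500 * (8 / 100)
= 500 * 0.08
= 40.0

40.0 drops


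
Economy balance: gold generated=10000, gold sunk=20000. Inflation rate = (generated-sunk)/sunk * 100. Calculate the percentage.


Net gold = 10000 - 20000 = -10000
Inflation rate = net / sunk * 100 = -10000 / 20000 * 100
= -0.5 * 100
= -50.00%

-50.00%


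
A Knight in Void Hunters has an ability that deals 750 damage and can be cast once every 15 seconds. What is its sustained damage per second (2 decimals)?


DPS = damage / cooldown
= 750 / 15
= 50.00

50.00 DPS


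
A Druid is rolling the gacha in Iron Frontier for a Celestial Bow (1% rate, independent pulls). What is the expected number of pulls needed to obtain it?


Expected pulls for a geometric distribution = 1/p = 100 / rate%
= 100 / 1
= 100.0

100.0 pulls


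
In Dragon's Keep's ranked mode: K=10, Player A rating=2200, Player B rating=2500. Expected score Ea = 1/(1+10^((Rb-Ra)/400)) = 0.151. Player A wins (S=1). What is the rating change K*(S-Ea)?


Elo update: delta = K * (S - Ea), where S = 1 (wins)
S - Ea = 1 - 0.151 = 0.849
Rating change = 10 * 0.849
= 8.49

8.49 rating points


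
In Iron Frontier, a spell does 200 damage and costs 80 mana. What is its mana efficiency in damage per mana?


Efficiency = damage / mana
= 200 / 80
= 2.50

2.50 dmg/mana


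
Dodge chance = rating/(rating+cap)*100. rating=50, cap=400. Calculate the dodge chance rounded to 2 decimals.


dodge% = 50 / (50 + 400) * 100
= 50 / 450 * 100
= 0.111111 * 100
= 11.11%

11.11%


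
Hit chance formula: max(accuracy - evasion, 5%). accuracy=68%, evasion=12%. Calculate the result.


accuracy - evasion = 68 - 12 = 56
Apply floor: max(56, 5) = 56
Hit chance = 56%

56%


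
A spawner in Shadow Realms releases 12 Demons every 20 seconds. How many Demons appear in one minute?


Spawns per minute = count * (60 / interval)
= 12 * (60 / 20)
= 12 * 3.0
= 36.0

36.0 per minute


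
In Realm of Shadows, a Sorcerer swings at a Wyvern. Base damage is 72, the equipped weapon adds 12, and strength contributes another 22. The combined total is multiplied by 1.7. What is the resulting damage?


Sum base + weapon + str = 72 + 12 + 22 = 106
Multiply by 1.7:
106 * 1.7 = 180.2

180.2 damage


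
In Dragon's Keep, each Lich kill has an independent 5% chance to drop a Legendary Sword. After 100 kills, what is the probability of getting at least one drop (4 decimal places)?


P(at least one) = 1 - P(none) = 1 - (1-p)^n
p = 5/100 = 0.05
1 - p = 0.95
(1 - p)^100 = 0.95^100 = 0.005921
P(at least one) = 1 - 0.005921 = 0.9941

0.9941


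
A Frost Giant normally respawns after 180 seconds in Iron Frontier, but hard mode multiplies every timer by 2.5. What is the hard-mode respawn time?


Respawn time = base * multiplier
= 180 * 2.5
= 450.0 seconds

450.0 seconds


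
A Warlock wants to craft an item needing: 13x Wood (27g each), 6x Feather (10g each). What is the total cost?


Cost breakdown:
  Wood: 13 * 27 = 351
  Feather: 6 * 10 = 60
Total = 351 + 60 = 411

411 gold


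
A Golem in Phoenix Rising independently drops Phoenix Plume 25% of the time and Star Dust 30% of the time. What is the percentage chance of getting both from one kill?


For independent events, P(both) = P(A) * P(B)
= 25% * 30%
= 750 / 100 %
= 7.5%

7.5%


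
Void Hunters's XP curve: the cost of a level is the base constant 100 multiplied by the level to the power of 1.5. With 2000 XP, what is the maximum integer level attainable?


XP = 100 * level^1.5, so level = (XP / 100)^(1/1.5)
= (2000 / 100)^(1/1.5)
= 20.0^0.6667
= 7.3681
Floor: level = 7

level 7


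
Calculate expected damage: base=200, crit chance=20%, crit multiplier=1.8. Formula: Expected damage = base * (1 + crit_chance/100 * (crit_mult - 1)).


E[dmg] = base * (1 + crit_chance * (crit_mult - 1))
cc as decimal = 20/100 = 0.2
cm - 1 = 1.8 - 1 = 0.8
Bonus factor = 0.2 * 0.8 = 0.16
Total multiplier = 1 + 0.16 = 1.16
Expected damage = 200 * 1.16 = 232.00

232.00 damage


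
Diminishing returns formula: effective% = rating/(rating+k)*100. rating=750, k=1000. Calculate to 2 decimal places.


effective% = rating / (rating + k) * 100
= 750 / (750 + 1000) * 100
= 750 / 1750 * 100
= 0.428571 * 100
= 42.86%

42.86%


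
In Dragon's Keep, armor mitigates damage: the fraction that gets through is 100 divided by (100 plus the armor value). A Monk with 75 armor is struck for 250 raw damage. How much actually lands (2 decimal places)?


actual = 250 * 100 / (100 + 75)
= 250 * 100 / 175
= 25000 / 175
= 142.86

142.86 damage


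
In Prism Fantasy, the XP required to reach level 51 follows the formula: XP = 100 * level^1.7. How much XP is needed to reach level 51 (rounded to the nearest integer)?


XP = 100 * level^1.7
Substitute level = 51:
XP = 100 * 51^1.7
= 100 * 799.5936
= 79959

79959 XP


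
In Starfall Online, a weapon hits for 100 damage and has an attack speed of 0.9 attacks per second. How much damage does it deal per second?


DPS = damage * attack_speed
= 100 * 0.9
= 90.0

90.0 DPS


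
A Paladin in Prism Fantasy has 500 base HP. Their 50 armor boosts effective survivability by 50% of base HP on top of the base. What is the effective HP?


EHP = 500 * (1 + 50/100)
= 500 * (1 + 0.5)
= 500 * 1.5
= 750.0

750.0 EHP


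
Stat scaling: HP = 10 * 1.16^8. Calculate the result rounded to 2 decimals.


value = base * growth^level
= 10 * 1.16^8
= 10 * 3.278415
= 32.78

32.78 HP


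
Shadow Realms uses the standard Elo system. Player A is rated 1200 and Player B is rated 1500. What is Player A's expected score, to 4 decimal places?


Elo expected score: Ea = 1/(1 + 10^((Rb-Ra)/400))
Rb - Ra = 1500 - 1200 = 300
(Rb-Ra)/400 = 300/400 = 0.75
10^0.75 = 5.623413
Ea = 1/(1 + 5.623413) = 1/6.623413 = 0.1510

0.1510


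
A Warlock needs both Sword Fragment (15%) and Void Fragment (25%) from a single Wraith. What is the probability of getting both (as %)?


For independent events, P(both) = P(A) * P(B)
= 15% * 25%
= 375 / 100 %
= 3.75%

3.75%


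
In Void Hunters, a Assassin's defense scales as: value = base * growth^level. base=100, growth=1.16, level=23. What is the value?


value = base * growth^level
= 100 * 1.16^23
= 100 * 30.376222
= 3037.62

3037.62 defense


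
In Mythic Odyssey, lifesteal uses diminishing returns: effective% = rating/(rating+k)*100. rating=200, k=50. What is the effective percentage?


effective% = rating / (rating + k) * 100
= 200 / (200 + 50) * 100
= 200 / 250 * 100
= 0.8 * 100
= 80.00%

80.00%


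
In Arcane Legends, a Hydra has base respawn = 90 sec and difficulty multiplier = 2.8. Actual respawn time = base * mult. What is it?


Respawn time = base * multiplier
= 90 * 2.8
= 252.0 seconds

252.0 seconds


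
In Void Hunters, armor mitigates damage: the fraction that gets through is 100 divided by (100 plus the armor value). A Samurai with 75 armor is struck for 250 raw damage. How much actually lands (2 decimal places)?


actual = 250 * 100 / (100 + 75)
= 250 * 100 / 175
= 25000 / 175
= 142.86

142.86 damage


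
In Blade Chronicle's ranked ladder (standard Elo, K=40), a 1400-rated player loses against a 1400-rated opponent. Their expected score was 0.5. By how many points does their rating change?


Elo update: delta = K * (S - Ea), where S = 0 (loses)
S - Ea = 0 - 0.5 = -0.5
Rating change = 40 * -0.5
= -20.00

-20.00 rating points


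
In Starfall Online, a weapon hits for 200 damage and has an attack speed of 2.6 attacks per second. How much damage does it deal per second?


DPS = damage * attack_speed
= 200 * 2.6
= 520.0

520.0 DPS


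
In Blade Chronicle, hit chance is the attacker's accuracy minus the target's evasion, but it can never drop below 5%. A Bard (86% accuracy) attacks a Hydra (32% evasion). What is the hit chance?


accuracy - evasion = 86 - 32 = 54
Apply floor: max(54, 5) = 54
Hit chance = 54%

54%


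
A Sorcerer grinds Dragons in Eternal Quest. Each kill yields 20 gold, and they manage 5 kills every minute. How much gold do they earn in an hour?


Gold per minute = 20 * 5 = 100
Gold per hour = 100 * 60 = 6000

6000 gold/hour


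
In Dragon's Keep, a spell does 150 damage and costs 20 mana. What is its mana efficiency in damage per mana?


Efficiency = damage / mana
= 150 / 20
= 7.50

7.50 dmg/mana


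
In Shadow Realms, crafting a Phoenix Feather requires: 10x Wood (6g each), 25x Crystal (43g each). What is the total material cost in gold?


Cost breakdown:
  Wood: 10 * 6 = 60
  Crystal: 25 * 43 = 1075
Total = 60 + 1075 = 1135

1135 gold


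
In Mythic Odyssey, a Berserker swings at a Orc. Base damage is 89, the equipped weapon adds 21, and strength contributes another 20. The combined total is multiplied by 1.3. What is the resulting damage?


Sum base + weapon + str = 89 + 21 + 20 = 130
Multiply by 1.3:
130 * 1.3 = 169.0

169.0 damage


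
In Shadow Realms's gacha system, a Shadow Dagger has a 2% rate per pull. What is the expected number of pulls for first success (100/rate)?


Expected pulls for a geometric distribution = 1/p = 100 / rate%
= 100 / 2
= 50.0

50.0 pulls


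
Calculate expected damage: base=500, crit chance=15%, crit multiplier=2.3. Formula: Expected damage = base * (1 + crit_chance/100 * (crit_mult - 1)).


E[dmg] = base * (1 + crit_chance * (crit_mult - 1))
cc as decimal = 15/100 = 0.15
cm - 1 = 2.3 - 1 = 1.3
Bonus factor = 0.15 * 1.3 = 0.195
Total multiplier = 1 + 0.195 = 1.195
Expected damage = 500 * 1.195 = 597.50

597.50 damage


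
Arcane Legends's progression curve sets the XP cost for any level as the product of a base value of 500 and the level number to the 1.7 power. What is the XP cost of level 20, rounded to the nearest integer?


XP = 500 * level^1.7
Substitute level = 20:
XP = 500 * 20^1.7
= 500 * 162.8362
= 81418

81418 XP


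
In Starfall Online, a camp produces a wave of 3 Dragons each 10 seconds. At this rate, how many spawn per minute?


Spawns per minute = count * (60 / interval)
= 3 * (60 / 10)
= 3 * 6.0
= 18.0

18.0 per minute


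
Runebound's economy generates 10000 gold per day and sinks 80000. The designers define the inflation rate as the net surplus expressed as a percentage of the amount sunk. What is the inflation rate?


Net gold = 10000 - 80000 = -70000
Inflation rate = net / sunk * 100 = -70000 / 80000 * 100
= -0.875 * 100
= -87.50%

-87.50%


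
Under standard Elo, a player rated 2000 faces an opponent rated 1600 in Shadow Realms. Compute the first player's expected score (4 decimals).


Elo expected score: Ea = 1/(1 + 10^((Rb-Ra)/400))
Rb - Ra = 1600 - 2000 = -400
(Rb-Ra)/400 = -400/400 = -1.0
10^-1.0 = 0.1
Ea = 1/(1 + 0.1) = 1/1.1 = 0.9091

0.9091


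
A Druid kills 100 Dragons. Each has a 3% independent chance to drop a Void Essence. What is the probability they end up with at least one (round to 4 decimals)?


P(at least one) = 1 - P(none) = 1 - (1-p)^n
p = 3/100 = 0.03
1 - p = 0.97
(1 - p)^100 = 0.97^100 = 0.047553
P(at least one) = 1 - 0.047553 = 0.9524

0.9524


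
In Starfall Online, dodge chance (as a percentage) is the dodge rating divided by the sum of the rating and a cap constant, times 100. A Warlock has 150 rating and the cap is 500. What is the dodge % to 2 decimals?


dodge% = 150 / (150 + 500) * 100
= 150 / 650 * 100
= 0.230769 * 100
= 23.08%

23.08%


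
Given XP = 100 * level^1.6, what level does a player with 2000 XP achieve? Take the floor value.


XP = 100 * level^1.6, so level = (XP / 100)^(1/1.6)
= (2000 / 100)^(1/1.6)
= 20.0^0.625
= 6.5034
Floor: level = 6

level 6


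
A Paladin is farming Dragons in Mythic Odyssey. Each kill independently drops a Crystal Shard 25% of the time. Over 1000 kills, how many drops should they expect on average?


Expected drops = kills * (drop_rate / 100)
= 1000 * (25 / 100)
= 1000 * 0.25
= 250.0

250.0 drops


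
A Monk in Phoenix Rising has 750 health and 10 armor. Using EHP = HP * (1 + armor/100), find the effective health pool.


EHP = 750 * (1 + 10/100)
= 750 * (1 + 0.1)
= 750 * 1.1
= 825.0

825.0 EHP


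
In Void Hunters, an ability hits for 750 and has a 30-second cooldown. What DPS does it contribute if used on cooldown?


DPS = damage / cooldown
= 750 / 30
= 25.00

25.00 DPS


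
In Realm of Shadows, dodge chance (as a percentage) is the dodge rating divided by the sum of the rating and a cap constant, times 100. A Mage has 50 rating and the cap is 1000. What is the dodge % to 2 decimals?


dodge% = 50 / (50 + 1000) * 100
= 50 / 1050 * 100
= 0.047619 * 100
= 4.76%

4.76%


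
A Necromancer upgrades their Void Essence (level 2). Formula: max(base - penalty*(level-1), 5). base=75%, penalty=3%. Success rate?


raw_rate = 75 - 3 * (2 - 1)
= 75 - 3 * 1
= 75 - 3
= 72
Apply floor: max(72, 5) = 72%

72%


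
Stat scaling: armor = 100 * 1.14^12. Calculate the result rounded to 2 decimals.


value = base * growth^level
= 100 * 1.14^12
= 100 * 4.817905
= 481.79

481.79 armor


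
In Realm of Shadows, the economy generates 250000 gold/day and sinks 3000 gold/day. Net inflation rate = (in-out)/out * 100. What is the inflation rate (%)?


Net gold = 250000 - 3000 = 247000
Inflation rate = net / sunk * 100 = 247000 / 3000 * 100
= 82.333333 * 100
= 8233.33%

8233.33%


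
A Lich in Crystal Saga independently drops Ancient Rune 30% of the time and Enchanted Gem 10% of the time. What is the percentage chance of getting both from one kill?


For independent events, P(both) = P(A) * P(B)
= 30% * 10%
= 300 / 100 %
= 3.0%

3.0%


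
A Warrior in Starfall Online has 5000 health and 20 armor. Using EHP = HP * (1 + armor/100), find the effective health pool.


EHP = 5000 * (1 + 20/100)
= 5000 * (1 + 0.2)
= 5000 * 1.2
= 6000.0

6000.0 EHP


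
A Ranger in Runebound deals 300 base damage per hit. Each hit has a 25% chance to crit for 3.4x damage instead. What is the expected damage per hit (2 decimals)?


E[dmg] = base * (1 + crit_chance * (crit_mult - 1))
cc as decimal = 25/100 = 0.25
cm - 1 = 3.4 - 1 = 2.4
Bonus factor = 0.25 * 2.4 = 0.6
Total multiplier = 1 + 0.6 = 1.6
Expected damage = 300 * 1.6 = 480.00

480.00 damage


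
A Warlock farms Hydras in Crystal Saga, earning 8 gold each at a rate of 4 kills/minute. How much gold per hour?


Gold per minute = 8 * 4 = 32
Gold per hour = 32 * 60 = 1920

1920 gold/hour


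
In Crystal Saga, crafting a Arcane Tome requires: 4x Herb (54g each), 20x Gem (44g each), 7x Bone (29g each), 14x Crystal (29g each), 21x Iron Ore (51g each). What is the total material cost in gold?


Cost breakdown:
  Herb: 4 * 54 = 216
  Gem: 20 * 44 = 880
  Bone: 7 * 29 = 203
  Crystal: 14 * 29 = 406
  Iron Ore: 21 * 51 = 1071
Total = 216 + 880 + 203 + 406 + 1071 = 2776

2776 gold


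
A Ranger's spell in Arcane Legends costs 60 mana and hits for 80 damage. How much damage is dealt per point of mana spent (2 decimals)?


Efficiency = damage / mana
= 80 / 60
= 1.33

1.33 dmg/mana


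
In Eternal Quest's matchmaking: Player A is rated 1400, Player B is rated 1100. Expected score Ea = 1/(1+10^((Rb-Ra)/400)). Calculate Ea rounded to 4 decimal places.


Elo expected score: Ea = 1/(1 + 10^((Rb-Ra)/400))
Rb - Ra = 1100 - 1400 = -300
(Rb-Ra)/400 = -300/400 = -0.75
10^-0.75 = 0.177828
Ea = 1/(1 + 0.177828) = 1/1.177828 = 0.8490

0.8490


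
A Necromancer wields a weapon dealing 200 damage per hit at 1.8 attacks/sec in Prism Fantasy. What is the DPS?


DPS = damage * attack_speed
= 200 * 1.8
= 360.0

360.0 DPS


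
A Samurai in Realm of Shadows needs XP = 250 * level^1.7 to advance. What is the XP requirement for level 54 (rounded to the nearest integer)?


XP = 250 * level^1.7
Substitute level = 54:
XP = 250 * 54^1.7
= 250 * 881.1897
= 220297

220297 XP


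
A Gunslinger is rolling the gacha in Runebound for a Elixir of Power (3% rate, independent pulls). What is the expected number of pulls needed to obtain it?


Expected pulls for a geometric distribution = 1/p = 100 / rate%
= 100 / 3
= 33.33

33.33 pulls


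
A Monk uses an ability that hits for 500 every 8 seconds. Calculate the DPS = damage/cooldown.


DPS = damage / cooldown
= 500 / 8
= 62.50

62.50 DPS


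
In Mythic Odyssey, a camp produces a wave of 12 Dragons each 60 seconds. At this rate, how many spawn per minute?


Spawns per minute = count * (60 / interval)
= 12 * (60 / 60)
= 12 * 1.0
= 12.0

12.0 per minute


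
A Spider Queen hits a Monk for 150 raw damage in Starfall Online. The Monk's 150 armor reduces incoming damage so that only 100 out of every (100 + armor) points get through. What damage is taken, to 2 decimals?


actual = 150 * 100 / (100 + 150)
= 150 * 100 / 250
= 15000 / 250
= 60.00

60.00 damage


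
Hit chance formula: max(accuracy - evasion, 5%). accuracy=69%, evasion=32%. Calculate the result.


accuracy - evasion = 69 - 32 = 37
Apply floor: max(37, 5) = 37
Hit chance = 37%

37%


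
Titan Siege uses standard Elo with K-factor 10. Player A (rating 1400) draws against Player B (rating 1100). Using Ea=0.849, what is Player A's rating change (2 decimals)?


Elo update: delta = K * (S - Ea), where S = 0.5 (draws)
S - Ea = 0.5 - 0.849 = -0.349
Rating change = 10 * -0.349
= -3.49

-3.49 rating points


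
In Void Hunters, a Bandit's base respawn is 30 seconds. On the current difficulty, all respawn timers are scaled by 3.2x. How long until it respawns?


Respawn time = base * multiplier
= 30 * 3.2
= 96.0 seconds

96.0 seconds


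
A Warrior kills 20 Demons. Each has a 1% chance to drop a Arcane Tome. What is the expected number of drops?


Expected drops = kills * (drop_rate / 100)
= 20 * (1 / 100)
= 20 * 0.01
= 0.2

0.2 drops


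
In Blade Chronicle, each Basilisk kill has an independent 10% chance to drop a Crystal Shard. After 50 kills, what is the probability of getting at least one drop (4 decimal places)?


P(at least one) = 1 - P(none) = 1 - (1-p)^n
p = 10/100 = 0.1
1 - p = 0.9
(1 - p)^50 = 0.9^50 = 0.005154
P(at least one) = 1 - 0.005154 = 0.9948

0.9948


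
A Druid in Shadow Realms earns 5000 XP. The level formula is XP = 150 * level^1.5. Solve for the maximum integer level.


XP = 150 * level^1.5, so level = (XP / 150)^(1/1.5)
= (5000 / 150)^(1/1.5)
= 33.3333^0.6667
= 10.3574
Floor: level = 10

level 10


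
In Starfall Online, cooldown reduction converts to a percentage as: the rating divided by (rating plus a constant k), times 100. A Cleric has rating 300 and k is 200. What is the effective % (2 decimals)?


effective% = rating / (rating + k) * 100
= 300 / (300 + 200) * 100
= 300 / 500 * 100
= 0.6 * 100
= 60.00%

60.00%


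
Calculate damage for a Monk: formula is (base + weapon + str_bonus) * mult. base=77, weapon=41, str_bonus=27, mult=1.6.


Sum base + weapon + str = 77 + 41 + 27 = 145
Multiply by 1.6:
145 * 1.6 = 232.0

232.0 damage


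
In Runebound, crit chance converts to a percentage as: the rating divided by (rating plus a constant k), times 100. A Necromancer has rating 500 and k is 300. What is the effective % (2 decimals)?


effective% = rating / (rating + k) * 100
= 500 / (500 + 300) * 100
= 500 / 800 * 100
= 0.625 * 100
= 62.50%

62.50%


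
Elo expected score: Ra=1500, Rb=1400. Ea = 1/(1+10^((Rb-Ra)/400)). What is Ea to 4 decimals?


Elo expected score: Ea = 1/(1 + 10^((Rb-Ra)/400))
Rb - Ra = 1400 - 1500 = -100
(Rb-Ra)/400 = -100/400 = -0.25
10^-0.25 = 0.562341
Ea = 1/(1 + 0.562341) = 1/1.562341 = 0.6401

0.6401


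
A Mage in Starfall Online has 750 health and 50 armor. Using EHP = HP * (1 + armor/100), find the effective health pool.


EHP = 750 * (1 + 50/100)
= 750 * (1 + 0.5)
= 750 * 1.5
= 1125.0

1125.0 EHP


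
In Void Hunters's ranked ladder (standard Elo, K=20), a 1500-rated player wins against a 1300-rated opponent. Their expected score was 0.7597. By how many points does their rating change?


Elo update: delta = K * (S - Ea), where S = 1 (wins)
S - Ea = 1 - 0.7597 = 0.2403
Rating change = 20 * 0.2403
= 4.81

4.81 rating points


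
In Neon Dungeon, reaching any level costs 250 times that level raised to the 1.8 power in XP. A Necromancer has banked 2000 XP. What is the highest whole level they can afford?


XP = 250 * level^1.8, so level = (XP / 250)^(1/1.8)
= (2000 / 250)^(1/1.8)
= 8.0^0.5556
= 3.1748
Floor: level = 3

level 3


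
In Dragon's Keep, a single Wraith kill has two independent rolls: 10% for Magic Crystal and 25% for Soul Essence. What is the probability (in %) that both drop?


For independent events, P(both) = P(A) * P(B)
= 10% * 25%
= 250 / 100 %
= 2.5%

2.5%


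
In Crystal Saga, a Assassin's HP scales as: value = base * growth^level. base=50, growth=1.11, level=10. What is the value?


value = base * growth^level
= 50 * 1.11^10
= 50 * 2.839421
= 141.97

141.97 HP


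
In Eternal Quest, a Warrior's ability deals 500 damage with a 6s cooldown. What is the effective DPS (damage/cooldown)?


DPS = damage / cooldown
= 500 / 6
= 83.33

83.33 DPS


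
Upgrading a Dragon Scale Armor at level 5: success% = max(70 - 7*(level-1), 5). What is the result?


raw_rate = 70 - 7 * (5 - 1)
= 70 - 7 * 4
= 70 - 28
= 42
Apply floor: max(42, 5) = 42%

42%


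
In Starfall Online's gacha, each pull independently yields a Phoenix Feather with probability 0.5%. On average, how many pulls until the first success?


Expected pulls for a geometric distribution = 1/p = 100 / rate%
= 100 / 0.5
= 200.0

200.0 pulls


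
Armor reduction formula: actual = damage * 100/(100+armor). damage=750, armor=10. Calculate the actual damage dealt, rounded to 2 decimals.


actual = 750 * 100 / (100 + 10)
= 750 * 100 / 110
= 75000 / 110
= 681.82

681.82 damage
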